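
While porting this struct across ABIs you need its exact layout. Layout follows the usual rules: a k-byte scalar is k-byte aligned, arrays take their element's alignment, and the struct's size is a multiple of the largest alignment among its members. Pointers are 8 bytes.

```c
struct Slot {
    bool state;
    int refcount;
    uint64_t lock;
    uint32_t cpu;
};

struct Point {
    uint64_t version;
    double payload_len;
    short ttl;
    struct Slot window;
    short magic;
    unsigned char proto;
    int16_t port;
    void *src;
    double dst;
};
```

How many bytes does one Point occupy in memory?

Slot: 0..1  state  (1B, 1-aligned); 1..4  -- padding (3B); 4..8  refcount  (4B, 4-aligned); 8..16  lock  (8B, 8-aligned); 16..20  cpu  (4B, 4-aligned); 20..24  -- tail padding (4B); sizeof = 24, alignof = 8
0..8  version  (8B, 8-aligned)
8..16  payload_len  (8B, 8-aligned)
16..18  ttl  (2B, 2-aligned)
18..24  -- padding (6B)
24..48  window  (24B, 8-aligned)
48..50  magic  (2B, 2-aligned)
50..51  proto  (1B, 1-aligned)
51..52  -- padding (1B)
52..54  port  (2B, 2-aligned)
54..56  -- padding (2B)
56..64  src  (8B, 8-aligned)
64..72  dst  (8B, 8-aligned)
sizeof = 72, alignof = 8

72 bytes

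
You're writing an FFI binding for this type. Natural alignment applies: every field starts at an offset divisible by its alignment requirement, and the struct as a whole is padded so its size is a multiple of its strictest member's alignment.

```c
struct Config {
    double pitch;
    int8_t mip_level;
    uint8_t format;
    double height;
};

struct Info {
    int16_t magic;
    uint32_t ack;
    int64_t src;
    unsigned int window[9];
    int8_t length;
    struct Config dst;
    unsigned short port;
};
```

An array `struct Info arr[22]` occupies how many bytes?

1936

Config: @0: pitch [8B, align 8] → 8; @8: mip_level [1B, align 1] → 9; @9: format [1B, align 1] → 10; +6 pad (align 8); @16: height [8B, align 8] → 24; size 24, align 8
@0: magic [2B, align 2] → 2
+2 pad (align 4)
@4: ack [4B, align 4] → 8
@8: src [8B, align 8] → 16
@16: window [36B, align 4] → 52
@52: length [1B, align 1] → 53
+3 pad (align 8)
@56: dst [24B, align 8] → 80
@80: port [2B, align 2] → 82
+6 tail pad (align 8)
size 88, align 8
array of 22: 22 × 88 = 1936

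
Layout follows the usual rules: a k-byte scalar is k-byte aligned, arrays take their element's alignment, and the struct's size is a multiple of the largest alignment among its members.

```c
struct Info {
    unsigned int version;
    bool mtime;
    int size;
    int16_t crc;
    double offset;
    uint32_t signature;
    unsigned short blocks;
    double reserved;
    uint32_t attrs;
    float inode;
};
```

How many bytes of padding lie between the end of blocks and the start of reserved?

@0: version [4B, align 4] → 4
@4: mtime [1B, align 1] → 5
+3 pad (align 4)
@8: size [4B, align 4] → 12
@12: crc [2B, align 2] → 14
+2 pad (align 8)
@16: offset [8B, align 8] → 24
@24: signature [4B, align 4] → 28
@28: blocks [2B, align 2] → 30
+2 pad (align 8)
@32: reserved [8B, align 8] → 40

2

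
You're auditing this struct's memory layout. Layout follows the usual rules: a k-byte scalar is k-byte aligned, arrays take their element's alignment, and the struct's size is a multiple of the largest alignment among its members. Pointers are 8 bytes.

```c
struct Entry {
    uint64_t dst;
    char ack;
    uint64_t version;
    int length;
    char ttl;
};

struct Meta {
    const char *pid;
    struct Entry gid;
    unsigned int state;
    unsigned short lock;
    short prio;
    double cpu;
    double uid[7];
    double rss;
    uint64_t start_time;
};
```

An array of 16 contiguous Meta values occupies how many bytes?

2048

Entry: dst at 0 (size 8, align 8) → ends 8; ack at 8 (size 1, align 1) → ends 9; pad 7 to align 8 for version; version at 16 (size 8, align 8) → ends 24; length at 24 (size 4, align 4) → ends 28; ttl at 28 (size 1, align 1) → ends 29; tail pad 3 to reach multiple of 8; total 32 bytes, alignment 8
pid at 0 (size 8, align 8) → ends 8
gid at 8 (size 32, align 8) → ends 40
state at 40 (size 4, align 4) → ends 44
lock at 44 (size 2, align 2) → ends 46
prio at 46 (size 2, align 2) → ends 48
cpu at 48 (size 8, align 8) → ends 56
uid at 56 (size 56, align 8) → ends 112
rss at 112 (size 8, align 8) → ends 120
start_time at 120 (size 8, align 8) → ends 128
total 128 bytes, alignment 8
array of 16: 16 × 128 = 2048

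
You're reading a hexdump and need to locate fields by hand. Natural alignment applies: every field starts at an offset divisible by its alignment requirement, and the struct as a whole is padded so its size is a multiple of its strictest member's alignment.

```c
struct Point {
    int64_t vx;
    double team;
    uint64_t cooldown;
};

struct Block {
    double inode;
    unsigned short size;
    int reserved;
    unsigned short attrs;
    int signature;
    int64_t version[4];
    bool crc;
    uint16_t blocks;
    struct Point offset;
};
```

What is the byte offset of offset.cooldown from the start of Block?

80

Point: @0: vx [8B, align 8] → 8; @8: team [8B, align 8] → 16; @16: cooldown [8B, align 8] → 24; size 24, align 8
@0: inode [8B, align 8] → 8
@8: size [2B, align 2] → 10
+2 pad (align 4)
@12: reserved [4B, align 4] → 16
@16: attrs [2B, align 2] → 18
+2 pad (align 4)
@20: signature [4B, align 4] → 24
@24: version [32B, align 8] → 56
@56: crc [1B, align 1] → 57
+1 pad (align 2)
@58: blocks [2B, align 2] → 60
+4 pad (align 8)
@64: offset [24B, align 8] → 88
within Point: cooldown at 16
64 + 16 = 80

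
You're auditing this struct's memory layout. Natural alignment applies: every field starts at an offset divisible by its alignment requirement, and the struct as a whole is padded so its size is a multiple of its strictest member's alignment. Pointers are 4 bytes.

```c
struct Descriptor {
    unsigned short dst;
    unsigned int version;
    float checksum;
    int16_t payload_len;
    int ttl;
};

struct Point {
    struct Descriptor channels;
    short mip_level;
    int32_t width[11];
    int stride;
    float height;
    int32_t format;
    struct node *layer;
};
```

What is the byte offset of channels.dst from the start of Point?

Descriptor: dst at 0 (size 2, align 2) → ends 2; pad 2 to align 4 for version; version at 4 (size 4, align 4) → ends 8; checksum at 8 (size 4, align 4) → ends 12; payload_len at 12 (size 2, align 2) → ends 14; pad 2 to align 4 for ttl; ttl at 16 (size 4, align 4) → ends 20; total 20 bytes, alignment 4
channels at 0 (size 20, align 4) → ends 20
within Descriptor: dst at 0
0 + 0 = 0

0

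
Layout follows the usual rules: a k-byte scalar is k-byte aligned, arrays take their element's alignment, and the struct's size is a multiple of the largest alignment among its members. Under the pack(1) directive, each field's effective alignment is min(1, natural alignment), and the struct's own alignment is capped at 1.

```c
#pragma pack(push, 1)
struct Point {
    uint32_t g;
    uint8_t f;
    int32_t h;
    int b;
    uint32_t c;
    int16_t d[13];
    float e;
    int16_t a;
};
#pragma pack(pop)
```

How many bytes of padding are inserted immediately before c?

g at 0 (size 4, align 1) → ends 4
f at 4 (size 1, align 1) → ends 5
h at 5 (size 4, align 1) → ends 9
b at 9 (size 4, align 1) → ends 13
c at 13 (size 4, align 1) → ends 17

0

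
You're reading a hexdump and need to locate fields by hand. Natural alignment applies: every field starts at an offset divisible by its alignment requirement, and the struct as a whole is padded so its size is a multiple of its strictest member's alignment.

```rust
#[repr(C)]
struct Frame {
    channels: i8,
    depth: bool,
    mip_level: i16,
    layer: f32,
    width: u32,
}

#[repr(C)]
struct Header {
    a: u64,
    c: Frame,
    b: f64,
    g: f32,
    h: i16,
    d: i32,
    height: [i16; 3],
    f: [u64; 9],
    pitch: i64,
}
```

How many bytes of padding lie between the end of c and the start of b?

Frame: channels at 0 (size 1, align 1) → ends 1; depth at 1 (size 1, align 1) → ends 2; mip_level at 2 (size 2, align 2) → ends 4; layer at 4 (size 4, align 4) → ends 8; width at 8 (size 4, align 4) → ends 12; total 12 bytes, alignment 4
a at 0 (size 8, align 8) → ends 8
c at 8 (size 12, align 4) → ends 20
pad 4 to align 8 for b
b at 24 (size 8, align 8) → ends 32

4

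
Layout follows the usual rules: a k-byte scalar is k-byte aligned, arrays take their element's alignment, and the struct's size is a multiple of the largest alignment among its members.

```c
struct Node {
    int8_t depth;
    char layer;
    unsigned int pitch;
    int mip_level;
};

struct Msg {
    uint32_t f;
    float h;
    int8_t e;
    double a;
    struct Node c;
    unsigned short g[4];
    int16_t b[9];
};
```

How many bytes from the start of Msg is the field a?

16

Node: 0..1  depth  (1B, 1-aligned); 1..2  layer  (1B, 1-aligned); 2..4  -- padding (2B); 4..8  pitch  (4B, 4-aligned); 8..12  mip_level  (4B, 4-aligned); sizeof = 12, alignof = 4
0..4  f  (4B, 4-aligned)
4..8  h  (4B, 4-aligned)
8..9  e  (1B, 1-aligned)
9..16  -- padding (7B)
16..24  a  (8B, 8-aligned)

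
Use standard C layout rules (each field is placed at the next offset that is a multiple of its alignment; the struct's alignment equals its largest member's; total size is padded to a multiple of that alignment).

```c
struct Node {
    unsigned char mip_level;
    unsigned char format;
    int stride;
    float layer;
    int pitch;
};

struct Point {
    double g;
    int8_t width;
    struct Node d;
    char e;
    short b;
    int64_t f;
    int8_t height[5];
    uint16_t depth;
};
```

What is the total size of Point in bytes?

Node: 0..1  mip_level  (1B, 1-aligned); 1..2  format  (1B, 1-aligned); 2..4  -- padding (2B); 4..8  stride  (4B, 4-aligned); 8..12  layer  (4B, 4-aligned); 12..16  pitch  (4B, 4-aligned); sizeof = 16, alignof = 4
0..8  g  (8B, 8-aligned)
8..9  width  (1B, 1-aligned)
9..12  -- padding (3B)
12..28  d  (16B, 4-aligned)
28..29  e  (1B, 1-aligned)
29..30  -- padding (1B)
30..32  b  (2B, 2-aligned)
32..40  f  (8B, 8-aligned)
40..45  height  (5B, 1-aligned)
45..46  -- padding (1B)
46..48  depth  (2B, 2-aligned)
sizeof = 48, alignof = 8

48 bytes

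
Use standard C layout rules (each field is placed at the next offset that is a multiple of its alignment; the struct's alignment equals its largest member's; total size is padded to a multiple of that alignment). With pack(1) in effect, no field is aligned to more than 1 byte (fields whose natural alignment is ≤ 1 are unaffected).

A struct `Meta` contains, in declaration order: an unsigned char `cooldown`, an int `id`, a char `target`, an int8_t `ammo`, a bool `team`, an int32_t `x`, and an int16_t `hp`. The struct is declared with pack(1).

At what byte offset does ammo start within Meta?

cooldown at 0 (size 1, align 1) → ends 1
id at 1 (size 4, align 1) → ends 5
target at 5 (size 1, align 1) → ends 6
ammo at 6 (size 1, align 1) → ends 7

6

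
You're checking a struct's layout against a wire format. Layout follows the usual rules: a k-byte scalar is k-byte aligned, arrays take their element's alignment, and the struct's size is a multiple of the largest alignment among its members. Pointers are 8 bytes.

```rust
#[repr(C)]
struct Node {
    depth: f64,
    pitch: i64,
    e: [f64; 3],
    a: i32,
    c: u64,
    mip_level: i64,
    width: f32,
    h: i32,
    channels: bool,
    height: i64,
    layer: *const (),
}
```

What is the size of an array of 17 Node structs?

1632

0..8  depth  (8B, 8-aligned)
8..16  pitch  (8B, 8-aligned)
16..40  e  (24B, 8-aligned)
40..44  a  (4B, 4-aligned)
44..48  -- padding (4B)
48..56  c  (8B, 8-aligned)
56..64  mip_level  (8B, 8-aligned)
64..68  width  (4B, 4-aligned)
68..72  h  (4B, 4-aligned)
72..73  channels  (1B, 1-aligned)
73..80  -- padding (7B)
80..88  height  (8B, 8-aligned)
88..96  layer  (8B, 8-aligned)
sizeof = 96, alignof = 8
array of 17: 17 × 96 = 1632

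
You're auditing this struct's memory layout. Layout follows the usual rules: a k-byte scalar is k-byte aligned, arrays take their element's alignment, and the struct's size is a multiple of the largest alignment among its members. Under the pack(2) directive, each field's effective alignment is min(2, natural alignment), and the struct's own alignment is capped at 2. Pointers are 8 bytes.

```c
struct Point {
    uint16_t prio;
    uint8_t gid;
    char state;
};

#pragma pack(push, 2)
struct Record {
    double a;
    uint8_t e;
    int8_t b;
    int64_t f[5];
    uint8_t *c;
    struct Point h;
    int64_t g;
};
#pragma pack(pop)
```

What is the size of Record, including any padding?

70

Point: prio at 0 (size 2, align 2) → ends 2; gid at 2 (size 1, align 1) → ends 3; state at 3 (size 1, align 1) → ends 4; total 4 bytes, alignment 2
a at 0 (size 8, align 2) → ends 8
e at 8 (size 1, align 1) → ends 9
b at 9 (size 1, align 1) → ends 10
f at 10 (size 40, align 2) → ends 50
c at 50 (size 8, align 2) → ends 58
h at 58 (size 4, align 2) → ends 62
g at 62 (size 8, align 2) → ends 70
total 70 bytes, alignment 2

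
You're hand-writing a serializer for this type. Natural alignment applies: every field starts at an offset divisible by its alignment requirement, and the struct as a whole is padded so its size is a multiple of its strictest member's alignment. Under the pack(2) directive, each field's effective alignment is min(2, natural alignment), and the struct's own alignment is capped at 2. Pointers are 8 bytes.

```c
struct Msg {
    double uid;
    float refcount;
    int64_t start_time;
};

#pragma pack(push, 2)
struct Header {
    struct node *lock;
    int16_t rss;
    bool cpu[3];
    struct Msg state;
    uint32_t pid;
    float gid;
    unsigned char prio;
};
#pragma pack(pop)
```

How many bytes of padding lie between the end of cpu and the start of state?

1

Msg: uid at 0 (size 8, align 8) → ends 8; refcount at 8 (size 4, align 4) → ends 12; pad 4 to align 8 for start_time; start_time at 16 (size 8, align 8) → ends 24; total 24 bytes, alignment 8
lock at 0 (size 8, align 2) → ends 8
rss at 8 (size 2, align 2) → ends 10
cpu at 10 (size 3, align 1) → ends 13
pad 1 to align 2 for state
state at 14 (size 24, align 2) → ends 38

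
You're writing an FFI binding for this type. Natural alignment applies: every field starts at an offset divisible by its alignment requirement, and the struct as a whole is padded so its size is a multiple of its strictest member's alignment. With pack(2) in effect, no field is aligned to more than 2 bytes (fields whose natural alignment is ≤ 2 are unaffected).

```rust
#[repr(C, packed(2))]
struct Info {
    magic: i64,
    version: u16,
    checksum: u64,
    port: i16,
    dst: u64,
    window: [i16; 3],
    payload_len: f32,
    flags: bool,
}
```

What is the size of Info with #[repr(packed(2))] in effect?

40

magic at 0 (size 8, align 2) → ends 8
version at 8 (size 2, align 2) → ends 10
checksum at 10 (size 8, align 2) → ends 18
port at 18 (size 2, align 2) → ends 20
dst at 20 (size 8, align 2) → ends 28
window at 28 (size 6, align 2) → ends 34
payload_len at 34 (size 4, align 2) → ends 38
flags at 38 (size 1, align 1) → ends 39
tail pad 1 to reach multiple of 2
total 40 bytes, alignment 2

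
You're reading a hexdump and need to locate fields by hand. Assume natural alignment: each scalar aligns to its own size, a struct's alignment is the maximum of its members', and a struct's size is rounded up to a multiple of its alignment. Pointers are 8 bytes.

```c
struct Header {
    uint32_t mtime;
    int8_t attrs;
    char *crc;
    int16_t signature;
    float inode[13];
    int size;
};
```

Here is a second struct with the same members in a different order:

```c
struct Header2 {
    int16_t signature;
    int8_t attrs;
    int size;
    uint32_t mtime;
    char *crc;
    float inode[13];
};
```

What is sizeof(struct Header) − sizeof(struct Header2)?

0

@0: mtime [4B, align 4] → 4
@4: attrs [1B, align 1] → 5
+3 pad (align 8)
@8: crc [8B, align 8] → 16
@16: signature [2B, align 2] → 18
+2 pad (align 4)
@20: inode [52B, align 4] → 72
@72: size [4B, align 4] → 76
+4 tail pad (align 8)
size 80, align 8
— Header2 —
@0: signature [2B, align 2] → 2
@2: attrs [1B, align 1] → 3
+1 pad (align 4)
@4: size [4B, align 4] → 8
@8: mtime [4B, align 4] → 12
+4 pad (align 8)
@16: crc [8B, align 8] → 24
@24: inode [52B, align 4] → 76
+4 tail pad (align 8)
size 80, align 8
80 − 80 = 0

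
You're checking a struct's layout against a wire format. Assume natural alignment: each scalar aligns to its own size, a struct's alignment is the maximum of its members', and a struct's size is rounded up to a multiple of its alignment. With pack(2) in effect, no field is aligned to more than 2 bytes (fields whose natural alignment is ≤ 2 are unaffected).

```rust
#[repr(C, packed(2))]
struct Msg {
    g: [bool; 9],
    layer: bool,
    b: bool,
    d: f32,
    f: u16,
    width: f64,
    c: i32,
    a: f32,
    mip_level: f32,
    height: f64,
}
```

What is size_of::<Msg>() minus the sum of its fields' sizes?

0..9  g  (9B, 1-aligned)
9..10  layer  (1B, 1-aligned)
10..11  b  (1B, 1-aligned)
11..12  -- padding (1B)
12..16  d  (4B, 2-aligned)
16..18  f  (2B, 2-aligned)
18..26  width  (8B, 2-aligned)
26..30  c  (4B, 2-aligned)
30..34  a  (4B, 2-aligned)
34..38  mip_level  (4B, 2-aligned)
38..46  height  (8B, 2-aligned)
sizeof = 46, alignof = 2
data bytes 45, size 46 → padding 1

1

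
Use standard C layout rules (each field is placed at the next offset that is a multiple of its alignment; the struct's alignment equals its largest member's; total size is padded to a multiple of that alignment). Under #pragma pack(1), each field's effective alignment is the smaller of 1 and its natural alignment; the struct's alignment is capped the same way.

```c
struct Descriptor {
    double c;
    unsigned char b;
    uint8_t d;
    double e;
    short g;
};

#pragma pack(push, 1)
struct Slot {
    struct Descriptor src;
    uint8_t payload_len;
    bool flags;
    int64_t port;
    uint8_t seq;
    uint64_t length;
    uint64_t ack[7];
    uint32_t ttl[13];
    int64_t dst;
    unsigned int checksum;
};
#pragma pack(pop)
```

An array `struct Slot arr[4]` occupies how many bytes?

684

Descriptor: @0: c [8B, align 8] → 8; @8: b [1B, align 1] → 9; @9: d [1B, align 1] → 10; +6 pad (align 8); @16: e [8B, align 8] → 24; @24: g [2B, align 2] → 26; +6 tail pad (align 8); size 32, align 8
@0: src [32B, align 1] → 32
@32: payload_len [1B, align 1] → 33
@33: flags [1B, align 1] → 34
@34: port [8B, align 1] → 42
@42: seq [1B, align 1] → 43
@43: length [8B, align 1] → 51
@51: ack [56B, align 1] → 107
@107: ttl [52B, align 1] → 159
@159: dst [8B, align 1] → 167
@167: checksum [4B, align 1] → 171
size 171, align 1
array of 4: 4 × 171 = 684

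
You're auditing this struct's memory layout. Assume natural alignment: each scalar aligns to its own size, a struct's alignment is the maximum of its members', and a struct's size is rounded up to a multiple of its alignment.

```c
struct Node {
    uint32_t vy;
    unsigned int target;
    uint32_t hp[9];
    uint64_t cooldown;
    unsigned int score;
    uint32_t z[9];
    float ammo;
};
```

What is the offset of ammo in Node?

96

vy at 0 (size 4, align 4) → ends 4
target at 4 (size 4, align 4) → ends 8
hp at 8 (size 36, align 4) → ends 44
pad 4 to align 8 for cooldown
cooldown at 48 (size 8, align 8) → ends 56
score at 56 (size 4, align 4) → ends 60
z at 60 (size 36, align 4) → ends 96
ammo at 96 (size 4, align 4) → ends 100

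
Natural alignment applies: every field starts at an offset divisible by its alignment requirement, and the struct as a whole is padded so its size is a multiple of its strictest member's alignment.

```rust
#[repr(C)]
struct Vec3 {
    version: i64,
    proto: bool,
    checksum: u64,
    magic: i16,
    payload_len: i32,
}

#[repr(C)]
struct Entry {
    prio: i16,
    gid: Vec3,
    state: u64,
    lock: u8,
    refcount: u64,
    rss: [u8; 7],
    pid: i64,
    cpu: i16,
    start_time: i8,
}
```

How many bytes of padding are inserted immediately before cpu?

Vec3: @0: version [8B, align 8] → 8; @8: proto [1B, align 1] → 9; +7 pad (align 8); @16: checksum [8B, align 8] → 24; @24: magic [2B, align 2] → 26; +2 pad (align 4); @28: payload_len [4B, align 4] → 32; size 32, align 8
@0: prio [2B, align 2] → 2
+6 pad (align 8)
@8: gid [32B, align 8] → 40
@40: state [8B, align 8] → 48
@48: lock [1B, align 1] → 49
+7 pad (align 8)
@56: refcount [8B, align 8] → 64
@64: rss [7B, align 1] → 71
+1 pad (align 8)
@72: pid [8B, align 8] → 80
@80: cpu [2B, align 2] → 82

0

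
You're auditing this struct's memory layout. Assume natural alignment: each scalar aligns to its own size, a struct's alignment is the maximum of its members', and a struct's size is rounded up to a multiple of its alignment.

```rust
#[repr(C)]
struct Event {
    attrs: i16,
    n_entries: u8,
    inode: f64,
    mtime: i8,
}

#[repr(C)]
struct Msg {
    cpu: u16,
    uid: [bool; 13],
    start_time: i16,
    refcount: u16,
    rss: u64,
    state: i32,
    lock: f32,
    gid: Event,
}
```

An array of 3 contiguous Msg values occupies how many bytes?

Event: 0..2  attrs  (2B, 2-aligned); 2..3  n_entries  (1B, 1-aligned); 3..8  -- padding (5B); 8..16  inode  (8B, 8-aligned); 16..17  mtime  (1B, 1-aligned); 17..24  -- tail padding (7B); sizeof = 24, alignof = 8
0..2  cpu  (2B, 2-aligned)
2..15  uid  (13B, 1-aligned)
15..16  -- padding (1B)
16..18  start_time  (2B, 2-aligned)
18..20  refcount  (2B, 2-aligned)
20..24  -- padding (4B)
24..32  rss  (8B, 8-aligned)
32..36  state  (4B, 4-aligned)
36..40  lock  (4B, 4-aligned)
40..64  gid  (24B, 8-aligned)
sizeof = 64, alignof = 8
array of 3: 3 × 64 = 192

192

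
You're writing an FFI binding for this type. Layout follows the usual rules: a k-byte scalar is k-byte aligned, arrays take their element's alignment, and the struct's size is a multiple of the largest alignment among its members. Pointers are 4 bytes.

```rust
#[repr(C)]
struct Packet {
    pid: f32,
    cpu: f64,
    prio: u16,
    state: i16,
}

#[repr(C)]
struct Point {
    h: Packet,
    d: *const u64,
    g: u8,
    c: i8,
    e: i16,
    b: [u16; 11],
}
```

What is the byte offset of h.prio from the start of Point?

16

Packet: 0..4  pid  (4B, 4-aligned); 4..8  -- padding (4B); 8..16  cpu  (8B, 8-aligned); 16..18  prio  (2B, 2-aligned); 18..20  state  (2B, 2-aligned); 20..24  -- tail padding (4B); sizeof = 24, alignof = 8
0..24  h  (24B, 8-aligned)
within Packet: prio at 16
0 + 16 = 16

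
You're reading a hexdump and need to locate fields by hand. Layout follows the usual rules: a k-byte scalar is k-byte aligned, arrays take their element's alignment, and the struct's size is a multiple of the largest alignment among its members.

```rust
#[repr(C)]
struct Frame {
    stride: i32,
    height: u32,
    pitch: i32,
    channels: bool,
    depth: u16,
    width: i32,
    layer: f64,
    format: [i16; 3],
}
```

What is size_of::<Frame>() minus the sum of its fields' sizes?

@0: stride [4B, align 4] → 4
@4: height [4B, align 4] → 8
@8: pitch [4B, align 4] → 12
@12: channels [1B, align 1] → 13
+1 pad (align 2)
@14: depth [2B, align 2] → 16
@16: width [4B, align 4] → 20
+4 pad (align 8)
@24: layer [8B, align 8] → 32
@32: format [6B, align 2] → 38
+2 tail pad (align 8)
size 40, align 8
data bytes 33, size 40 → padding 7

7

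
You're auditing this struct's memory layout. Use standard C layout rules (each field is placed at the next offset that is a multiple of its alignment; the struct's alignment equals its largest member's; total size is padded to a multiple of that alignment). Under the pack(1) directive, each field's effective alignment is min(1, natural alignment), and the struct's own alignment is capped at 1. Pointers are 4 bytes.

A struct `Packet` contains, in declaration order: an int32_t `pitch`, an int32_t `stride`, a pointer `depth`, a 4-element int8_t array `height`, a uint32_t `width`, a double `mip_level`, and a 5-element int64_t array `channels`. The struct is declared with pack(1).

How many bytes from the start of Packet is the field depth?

8

0..4  pitch  (4B, 1-aligned)
4..8  stride  (4B, 1-aligned)
8..12  depth  (4B, 1-aligned)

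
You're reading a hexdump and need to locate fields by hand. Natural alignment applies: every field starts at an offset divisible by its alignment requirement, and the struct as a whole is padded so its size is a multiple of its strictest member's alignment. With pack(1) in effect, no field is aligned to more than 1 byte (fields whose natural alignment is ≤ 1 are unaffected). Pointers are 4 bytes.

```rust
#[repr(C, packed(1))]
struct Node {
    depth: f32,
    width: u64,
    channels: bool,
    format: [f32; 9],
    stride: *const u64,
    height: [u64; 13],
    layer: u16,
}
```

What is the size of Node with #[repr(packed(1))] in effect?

@0: depth [4B, align 1] → 4
@4: width [8B, align 1] → 12
@12: channels [1B, align 1] → 13
@13: format [36B, align 1] → 49
@49: stride [4B, align 1] → 53
@53: height [104B, align 1] → 157
@157: layer [2B, align 1] → 159
size 159, align 1

159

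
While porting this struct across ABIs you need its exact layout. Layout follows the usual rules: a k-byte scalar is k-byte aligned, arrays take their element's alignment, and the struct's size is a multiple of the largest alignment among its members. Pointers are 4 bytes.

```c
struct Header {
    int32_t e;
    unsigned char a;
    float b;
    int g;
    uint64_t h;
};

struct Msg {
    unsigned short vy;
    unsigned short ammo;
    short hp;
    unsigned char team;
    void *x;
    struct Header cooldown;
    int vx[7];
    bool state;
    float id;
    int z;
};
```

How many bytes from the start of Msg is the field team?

6

Header: 0..4  e  (4B, 4-aligned); 4..5  a  (1B, 1-aligned); 5..8  -- padding (3B); 8..12  b  (4B, 4-aligned); 12..16  g  (4B, 4-aligned); 16..24  h  (8B, 8-aligned); sizeof = 24, alignof = 8
0..2  vy  (2B, 2-aligned)
2..4  ammo  (2B, 2-aligned)
4..6  hp  (2B, 2-aligned)
6..7  team  (1B, 1-aligned)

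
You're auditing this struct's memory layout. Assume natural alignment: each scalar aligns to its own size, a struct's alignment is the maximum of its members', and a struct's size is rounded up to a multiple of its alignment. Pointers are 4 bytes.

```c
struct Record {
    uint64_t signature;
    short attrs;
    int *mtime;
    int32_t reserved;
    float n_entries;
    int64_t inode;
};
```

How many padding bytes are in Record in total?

2

signature at 0 (size 8, align 8) → ends 8
attrs at 8 (size 2, align 2) → ends 10
pad 2 to align 4 for mtime
mtime at 12 (size 4, align 4) → ends 16
reserved at 16 (size 4, align 4) → ends 20
n_entries at 20 (size 4, align 4) → ends 24
inode at 24 (size 8, align 8) → ends 32
total 32 bytes, alignment 8
data bytes 30, size 32 → padding 2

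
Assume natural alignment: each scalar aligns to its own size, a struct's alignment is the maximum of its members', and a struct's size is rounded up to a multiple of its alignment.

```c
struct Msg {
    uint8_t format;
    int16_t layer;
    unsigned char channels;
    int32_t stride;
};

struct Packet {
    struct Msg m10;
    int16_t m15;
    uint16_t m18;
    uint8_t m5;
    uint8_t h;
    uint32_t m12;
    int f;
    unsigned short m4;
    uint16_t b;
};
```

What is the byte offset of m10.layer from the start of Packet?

Msg: 0..1  format  (1B, 1-aligned); 1..2  -- padding (1B); 2..4  layer  (2B, 2-aligned); 4..5  channels  (1B, 1-aligned); 5..8  -- padding (3B); 8..12  stride  (4B, 4-aligned); sizeof = 12, alignof = 4
0..12  m10  (12B, 4-aligned)
within Msg: layer at 2
0 + 2 = 2

2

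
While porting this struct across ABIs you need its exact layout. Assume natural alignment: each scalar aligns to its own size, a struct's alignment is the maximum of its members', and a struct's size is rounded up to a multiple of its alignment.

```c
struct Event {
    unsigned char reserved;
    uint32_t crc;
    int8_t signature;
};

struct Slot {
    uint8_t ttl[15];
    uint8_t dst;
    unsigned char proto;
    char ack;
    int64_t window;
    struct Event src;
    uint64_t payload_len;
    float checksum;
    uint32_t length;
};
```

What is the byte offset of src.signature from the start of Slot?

40

Event: 0..1  reserved  (1B, 1-aligned); 1..4  -- padding (3B); 4..8  crc  (4B, 4-aligned); 8..9  signature  (1B, 1-aligned); 9..12  -- tail padding (3B); sizeof = 12, alignof = 4
0..15  ttl  (15B, 1-aligned)
15..16  dst  (1B, 1-aligned)
16..17  proto  (1B, 1-aligned)
17..18  ack  (1B, 1-aligned)
18..24  -- padding (6B)
24..32  window  (8B, 8-aligned)
32..44  src  (12B, 4-aligned)
within Event: signature at 8
32 + 8 = 40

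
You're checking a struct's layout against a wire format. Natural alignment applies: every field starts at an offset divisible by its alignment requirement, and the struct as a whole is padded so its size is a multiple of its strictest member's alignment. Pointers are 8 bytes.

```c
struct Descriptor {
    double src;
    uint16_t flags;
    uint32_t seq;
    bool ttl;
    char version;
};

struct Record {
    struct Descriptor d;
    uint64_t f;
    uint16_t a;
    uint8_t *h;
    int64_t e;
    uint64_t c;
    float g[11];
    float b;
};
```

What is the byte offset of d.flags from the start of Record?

Descriptor: src at 0 (size 8, align 8) → ends 8; flags at 8 (size 2, align 2) → ends 10; pad 2 to align 4 for seq; seq at 12 (size 4, align 4) → ends 16; ttl at 16 (size 1, align 1) → ends 17; version at 17 (size 1, align 1) → ends 18; tail pad 6 to reach multiple of 8; total 24 bytes, alignment 8
d at 0 (size 24, align 8) → ends 24
within Descriptor: flags at 8
0 + 8 = 8

8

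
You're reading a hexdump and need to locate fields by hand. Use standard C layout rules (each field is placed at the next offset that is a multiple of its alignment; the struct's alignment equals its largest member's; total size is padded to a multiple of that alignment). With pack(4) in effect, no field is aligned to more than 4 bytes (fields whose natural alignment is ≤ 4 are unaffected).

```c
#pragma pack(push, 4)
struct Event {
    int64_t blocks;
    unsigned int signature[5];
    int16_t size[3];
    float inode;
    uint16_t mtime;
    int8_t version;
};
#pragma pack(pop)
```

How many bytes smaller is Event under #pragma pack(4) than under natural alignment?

natural layout:
  blocks at 0 (size 8, align 8) → ends 8
  signature at 8 (size 20, align 4) → ends 28
  size at 28 (size 6, align 2) → ends 34
  pad 2 to align 4 for inode
  inode at 36 (size 4, align 4) → ends 40
  mtime at 40 (size 2, align 2) → ends 42
  version at 42 (size 1, align 1) → ends 43
  tail pad 5 to reach multiple of 8
  total 48 bytes, alignment 8
packed(4) layout:
  blocks at 0 (size 8, align 4) → ends 8
  signature at 8 (size 20, align 4) → ends 28
  size at 28 (size 6, align 2) → ends 34
  pad 2 to align 4 for inode
  inode at 36 (size 4, align 4) → ends 40
  mtime at 40 (size 2, align 2) → ends 42
  version at 42 (size 1, align 1) → ends 43
  tail pad 1 to reach multiple of 4
  total 44 bytes, alignment 4
48 − 44 = 4

4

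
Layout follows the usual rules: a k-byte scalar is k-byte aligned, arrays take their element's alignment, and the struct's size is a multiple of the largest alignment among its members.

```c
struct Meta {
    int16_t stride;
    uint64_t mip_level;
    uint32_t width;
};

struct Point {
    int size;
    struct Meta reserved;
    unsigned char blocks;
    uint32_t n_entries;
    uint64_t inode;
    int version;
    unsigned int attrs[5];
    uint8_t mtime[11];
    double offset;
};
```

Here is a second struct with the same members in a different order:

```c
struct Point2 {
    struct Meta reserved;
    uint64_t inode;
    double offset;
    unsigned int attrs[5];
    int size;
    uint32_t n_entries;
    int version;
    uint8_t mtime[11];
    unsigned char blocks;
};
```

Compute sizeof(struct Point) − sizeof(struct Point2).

Meta: 0..2  stride  (2B, 2-aligned); 2..8  -- padding (6B); 8..16  mip_level  (8B, 8-aligned); 16..20  width  (4B, 4-aligned); 20..24  -- tail padding (4B); sizeof = 24, alignof = 8
0..4  size  (4B, 4-aligned)
4..8  -- padding (4B)
8..32  reserved  (24B, 8-aligned)
32..33  blocks  (1B, 1-aligned)
33..36  -- padding (3B)
36..40  n_entries  (4B, 4-aligned)
40..48  inode  (8B, 8-aligned)
48..52  version  (4B, 4-aligned)
52..72  attrs  (20B, 4-aligned)
72..83  mtime  (11B, 1-aligned)
83..88  -- padding (5B)
88..96  offset  (8B, 8-aligned)
sizeof = 96, alignof = 8
— Point2 —
0..24  reserved  (24B, 8-aligned)
24..32  inode  (8B, 8-aligned)
32..40  offset  (8B, 8-aligned)
40..60  attrs  (20B, 4-aligned)
60..64  size  (4B, 4-aligned)
64..68  n_entries  (4B, 4-aligned)
68..72  version  (4B, 4-aligned)
72..83  mtime  (11B, 1-aligned)
83..84  blocks  (1B, 1-aligned)
84..88  -- tail padding (4B)
sizeof = 88, alignof = 8
96 − 88 = 8

8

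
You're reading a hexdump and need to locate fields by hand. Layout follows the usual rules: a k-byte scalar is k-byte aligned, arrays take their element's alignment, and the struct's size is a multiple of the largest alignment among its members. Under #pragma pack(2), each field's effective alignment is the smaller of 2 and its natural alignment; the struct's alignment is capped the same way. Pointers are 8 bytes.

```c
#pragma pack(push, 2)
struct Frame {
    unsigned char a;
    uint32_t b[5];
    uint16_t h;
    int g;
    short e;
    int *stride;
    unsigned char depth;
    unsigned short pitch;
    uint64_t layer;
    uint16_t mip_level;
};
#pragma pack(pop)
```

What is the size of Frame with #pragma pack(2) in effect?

52

@0: a [1B, align 1] → 1
+1 pad (align 2)
@2: b [20B, align 2] → 22
@22: h [2B, align 2] → 24
@24: g [4B, align 2] → 28
@28: e [2B, align 2] → 30
@30: stride [8B, align 2] → 38
@38: depth [1B, align 1] → 39
+1 pad (align 2)
@40: pitch [2B, align 2] → 42
@42: layer [8B, align 2] → 50
@50: mip_level [2B, align 2] → 52
size 52, align 2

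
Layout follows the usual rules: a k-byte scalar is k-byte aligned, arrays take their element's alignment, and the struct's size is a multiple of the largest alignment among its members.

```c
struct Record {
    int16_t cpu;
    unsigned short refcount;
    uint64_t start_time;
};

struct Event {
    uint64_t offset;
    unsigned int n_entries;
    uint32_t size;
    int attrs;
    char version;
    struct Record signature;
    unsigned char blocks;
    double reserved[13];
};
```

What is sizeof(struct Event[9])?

1368

Record: @0: cpu [2B, align 2] → 2; @2: refcount [2B, align 2] → 4; +4 pad (align 8); @8: start_time [8B, align 8] → 16; size 16, align 8
@0: offset [8B, align 8] → 8
@8: n_entries [4B, align 4] → 12
@12: size [4B, align 4] → 16
@16: attrs [4B, align 4] → 20
@20: version [1B, align 1] → 21
+3 pad (align 8)
@24: signature [16B, align 8] → 40
@40: blocks [1B, align 1] → 41
+7 pad (align 8)
@48: reserved [104B, align 8] → 152
size 152, align 8
array of 9: 9 × 152 = 1368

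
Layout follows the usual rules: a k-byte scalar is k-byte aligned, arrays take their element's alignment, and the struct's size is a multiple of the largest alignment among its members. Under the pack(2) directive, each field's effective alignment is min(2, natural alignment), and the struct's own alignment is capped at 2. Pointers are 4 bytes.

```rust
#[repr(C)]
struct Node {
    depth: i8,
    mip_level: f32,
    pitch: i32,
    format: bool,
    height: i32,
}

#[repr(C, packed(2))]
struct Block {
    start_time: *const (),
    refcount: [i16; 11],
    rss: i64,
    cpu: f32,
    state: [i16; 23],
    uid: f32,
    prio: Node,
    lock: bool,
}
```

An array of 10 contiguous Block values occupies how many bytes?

Node: depth at 0 (size 1, align 1) → ends 1; pad 3 to align 4 for mip_level; mip_level at 4 (size 4, align 4) → ends 8; pitch at 8 (size 4, align 4) → ends 12; format at 12 (size 1, align 1) → ends 13; pad 3 to align 4 for height; height at 16 (size 4, align 4) → ends 20; total 20 bytes, alignment 4
start_time at 0 (size 4, align 2) → ends 4
refcount at 4 (size 22, align 2) → ends 26
rss at 26 (size 8, align 2) → ends 34
cpu at 34 (size 4, align 2) → ends 38
state at 38 (size 46, align 2) → ends 84
uid at 84 (size 4, align 2) → ends 88
prio at 88 (size 20, align 2) → ends 108
lock at 108 (size 1, align 1) → ends 109
tail pad 1 to reach multiple of 2
total 110 bytes, alignment 2
array of 10: 10 × 110 = 1100

1100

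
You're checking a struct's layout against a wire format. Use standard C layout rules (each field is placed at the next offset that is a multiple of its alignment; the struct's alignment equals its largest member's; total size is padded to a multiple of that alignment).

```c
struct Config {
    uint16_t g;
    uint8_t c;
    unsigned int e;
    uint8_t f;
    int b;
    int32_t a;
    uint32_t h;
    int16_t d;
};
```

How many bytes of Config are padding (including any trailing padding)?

6

g at 0 (size 2, align 2) → ends 2
c at 2 (size 1, align 1) → ends 3
pad 1 to align 4 for e
e at 4 (size 4, align 4) → ends 8
f at 8 (size 1, align 1) → ends 9
pad 3 to align 4 for b
b at 12 (size 4, align 4) → ends 16
a at 16 (size 4, align 4) → ends 20
h at 20 (size 4, align 4) → ends 24
d at 24 (size 2, align 2) → ends 26
tail pad 2 to reach multiple of 4
total 28 bytes, alignment 4
data bytes 22, size 28 → padding 6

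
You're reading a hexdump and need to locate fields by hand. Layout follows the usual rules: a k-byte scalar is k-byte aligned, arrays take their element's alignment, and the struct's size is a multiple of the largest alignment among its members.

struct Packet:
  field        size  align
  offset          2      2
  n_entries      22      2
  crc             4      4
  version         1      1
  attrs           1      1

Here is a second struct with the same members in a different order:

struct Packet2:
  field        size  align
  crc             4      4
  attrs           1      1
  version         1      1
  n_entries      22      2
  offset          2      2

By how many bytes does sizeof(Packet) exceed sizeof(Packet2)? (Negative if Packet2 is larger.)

0

@0: offset [2B, align 2] → 2
@2: n_entries [22B, align 2] → 24
@24: crc [4B, align 4] → 28
@28: version [1B, align 1] → 29
@29: attrs [1B, align 1] → 30
+2 tail pad (align 4)
size 32, align 4
— Packet2 —
@0: crc [4B, align 4] → 4
@4: attrs [1B, align 1] → 5
@5: version [1B, align 1] → 6
@6: n_entries [22B, align 2] → 28
@28: offset [2B, align 2] → 30
+2 tail pad (align 4)
size 32, align 4
32 − 32 = 0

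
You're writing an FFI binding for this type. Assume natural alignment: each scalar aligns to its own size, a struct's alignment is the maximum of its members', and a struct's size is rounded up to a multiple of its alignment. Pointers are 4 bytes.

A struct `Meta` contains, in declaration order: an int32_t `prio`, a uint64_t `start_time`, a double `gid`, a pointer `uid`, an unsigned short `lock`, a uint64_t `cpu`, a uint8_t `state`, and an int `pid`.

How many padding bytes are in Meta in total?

@0: prio [4B, align 4] → 4
+4 pad (align 8)
@8: start_time [8B, align 8] → 16
@16: gid [8B, align 8] → 24
@24: uid [4B, align 4] → 28
@28: lock [2B, align 2] → 30
+2 pad (align 8)
@32: cpu [8B, align 8] → 40
@40: state [1B, align 1] → 41
+3 pad (align 4)
@44: pid [4B, align 4] → 48
size 48, align 8
data bytes 39, size 48 → padding 9

9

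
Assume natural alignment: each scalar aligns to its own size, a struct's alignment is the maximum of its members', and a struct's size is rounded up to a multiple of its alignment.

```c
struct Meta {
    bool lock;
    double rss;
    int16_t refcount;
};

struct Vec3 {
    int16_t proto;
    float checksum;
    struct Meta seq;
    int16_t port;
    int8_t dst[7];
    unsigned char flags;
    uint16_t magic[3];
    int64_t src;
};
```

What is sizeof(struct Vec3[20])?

1120

Meta: @0: lock [1B, align 1] → 1; +7 pad (align 8); @8: rss [8B, align 8] → 16; @16: refcount [2B, align 2] → 18; +6 tail pad (align 8); size 24, align 8
@0: proto [2B, align 2] → 2
+2 pad (align 4)
@4: checksum [4B, align 4] → 8
@8: seq [24B, align 8] → 32
@32: port [2B, align 2] → 34
@34: dst [7B, align 1] → 41
@41: flags [1B, align 1] → 42
@42: magic [6B, align 2] → 48
@48: src [8B, align 8] → 56
size 56, align 8
array of 20: 20 × 56 = 1120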